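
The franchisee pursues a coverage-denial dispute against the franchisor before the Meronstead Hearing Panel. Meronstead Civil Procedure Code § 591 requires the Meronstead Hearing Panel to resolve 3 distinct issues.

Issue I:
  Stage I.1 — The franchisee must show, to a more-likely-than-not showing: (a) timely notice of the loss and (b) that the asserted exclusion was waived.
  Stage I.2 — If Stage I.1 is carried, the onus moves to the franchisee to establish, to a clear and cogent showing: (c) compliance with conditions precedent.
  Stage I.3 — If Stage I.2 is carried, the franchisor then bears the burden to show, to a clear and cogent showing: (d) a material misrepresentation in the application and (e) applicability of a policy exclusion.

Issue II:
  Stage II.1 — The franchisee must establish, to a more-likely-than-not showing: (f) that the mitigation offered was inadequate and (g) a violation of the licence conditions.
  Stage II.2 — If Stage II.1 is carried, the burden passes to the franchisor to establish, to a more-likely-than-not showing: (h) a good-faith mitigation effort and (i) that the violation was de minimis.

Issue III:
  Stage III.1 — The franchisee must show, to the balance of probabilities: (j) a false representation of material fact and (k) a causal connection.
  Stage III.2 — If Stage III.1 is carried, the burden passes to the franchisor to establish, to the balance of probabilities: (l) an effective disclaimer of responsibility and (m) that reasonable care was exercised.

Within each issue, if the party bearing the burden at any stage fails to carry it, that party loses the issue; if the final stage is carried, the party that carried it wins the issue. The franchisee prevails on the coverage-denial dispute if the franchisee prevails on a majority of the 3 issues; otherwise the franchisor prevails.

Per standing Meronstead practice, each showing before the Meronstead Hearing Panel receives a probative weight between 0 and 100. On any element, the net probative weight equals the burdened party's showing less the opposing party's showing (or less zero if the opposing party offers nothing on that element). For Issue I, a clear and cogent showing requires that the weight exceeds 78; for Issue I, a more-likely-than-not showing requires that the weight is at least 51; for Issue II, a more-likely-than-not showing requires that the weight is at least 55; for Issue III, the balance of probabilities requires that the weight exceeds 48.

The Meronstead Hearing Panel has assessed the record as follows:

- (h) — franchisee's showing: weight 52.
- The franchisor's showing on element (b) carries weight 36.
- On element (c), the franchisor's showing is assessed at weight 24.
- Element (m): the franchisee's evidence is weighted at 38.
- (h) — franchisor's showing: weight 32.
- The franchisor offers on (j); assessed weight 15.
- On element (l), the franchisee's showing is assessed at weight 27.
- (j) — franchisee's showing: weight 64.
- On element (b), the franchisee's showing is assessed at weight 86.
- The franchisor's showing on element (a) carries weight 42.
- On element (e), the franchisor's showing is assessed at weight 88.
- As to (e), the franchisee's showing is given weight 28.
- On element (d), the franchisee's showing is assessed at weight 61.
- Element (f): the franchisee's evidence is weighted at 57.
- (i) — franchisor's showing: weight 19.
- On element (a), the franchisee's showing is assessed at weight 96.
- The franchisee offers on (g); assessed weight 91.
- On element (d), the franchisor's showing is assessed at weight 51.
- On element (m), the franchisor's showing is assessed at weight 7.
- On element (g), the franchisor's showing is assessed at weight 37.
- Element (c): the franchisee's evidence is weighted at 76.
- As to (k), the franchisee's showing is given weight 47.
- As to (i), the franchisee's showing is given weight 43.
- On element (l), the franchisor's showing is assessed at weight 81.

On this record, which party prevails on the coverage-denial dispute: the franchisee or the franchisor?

franchisor

— Issue I —
Stage I.1 — burden on franchisee; standard: a more-likely-than-not showing (weight is at least 51).
    (a): 96 − 42 = 54 ≥ 51 [met]
    (b): 86 − 36 = 50 < 51 [not met]
  Stage I.1 not carried; the franchisee fails its burden.
The analysis ends at Stage I.1; the franchisor prevails on this issue.
— Issue II —
At Stage II.1 the franchisee must meet a more-likely-than-not showing (weight is at least 55): on (f) the weight is 57, ≥ 55, so (f) meets the standard; on (g) the weight is 91 less the opposing 37 gives net 54, < 55, so (g) does not meet the standard.
  The franchisee does not carry Stage II.1.
The franchisor prevails on this issue.
— Issue III —
Stage III.1 (franchisee, the balance of probabilities, weight exceeds 48): (j) net 64−15=49 > 48 — meets; (k) 47 ≤ 48 — fails.
  Not every element is met, so the franchisee fails to carry Stage III.1.
The analysis ends at Stage III.1; the franchisor prevails on this issue.
Per-issue: Issue I → franchisor; Issue II → franchisor; Issue III → franchisor. The franchisee must prevail on a majority of issues; overall, the franchisor prevails.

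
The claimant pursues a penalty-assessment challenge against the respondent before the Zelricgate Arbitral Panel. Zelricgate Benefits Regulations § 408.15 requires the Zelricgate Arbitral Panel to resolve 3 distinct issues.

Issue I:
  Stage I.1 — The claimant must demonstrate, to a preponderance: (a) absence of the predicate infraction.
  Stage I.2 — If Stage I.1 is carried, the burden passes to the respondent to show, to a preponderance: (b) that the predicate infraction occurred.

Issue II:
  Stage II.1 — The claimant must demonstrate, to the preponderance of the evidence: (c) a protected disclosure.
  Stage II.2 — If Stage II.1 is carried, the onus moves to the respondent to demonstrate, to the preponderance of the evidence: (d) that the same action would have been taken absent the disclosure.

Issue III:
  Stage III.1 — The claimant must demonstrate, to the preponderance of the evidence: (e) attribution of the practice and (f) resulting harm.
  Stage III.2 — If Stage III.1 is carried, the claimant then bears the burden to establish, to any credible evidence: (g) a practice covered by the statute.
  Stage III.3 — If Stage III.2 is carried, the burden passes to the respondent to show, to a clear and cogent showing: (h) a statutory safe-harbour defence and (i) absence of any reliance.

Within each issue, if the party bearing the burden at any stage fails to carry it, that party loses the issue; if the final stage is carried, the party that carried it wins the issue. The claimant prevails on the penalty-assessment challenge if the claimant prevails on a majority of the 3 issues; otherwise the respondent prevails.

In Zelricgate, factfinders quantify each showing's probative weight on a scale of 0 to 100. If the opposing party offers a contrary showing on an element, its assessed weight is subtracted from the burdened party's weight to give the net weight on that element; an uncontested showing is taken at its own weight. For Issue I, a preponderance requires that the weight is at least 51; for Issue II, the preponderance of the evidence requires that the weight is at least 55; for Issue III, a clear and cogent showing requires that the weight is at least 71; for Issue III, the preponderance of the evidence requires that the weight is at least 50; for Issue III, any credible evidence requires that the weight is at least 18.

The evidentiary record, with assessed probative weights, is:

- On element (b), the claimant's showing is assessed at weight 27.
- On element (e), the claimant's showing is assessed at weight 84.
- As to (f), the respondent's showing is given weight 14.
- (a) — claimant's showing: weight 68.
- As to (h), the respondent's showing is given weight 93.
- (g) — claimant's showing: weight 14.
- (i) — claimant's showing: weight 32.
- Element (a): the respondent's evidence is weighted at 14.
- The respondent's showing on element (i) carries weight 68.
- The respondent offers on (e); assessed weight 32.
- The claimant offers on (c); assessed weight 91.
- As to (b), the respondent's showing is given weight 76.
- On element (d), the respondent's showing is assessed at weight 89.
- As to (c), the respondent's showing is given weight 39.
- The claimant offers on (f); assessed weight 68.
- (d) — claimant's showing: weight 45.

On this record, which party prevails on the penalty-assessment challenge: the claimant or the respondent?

respondent

— Issue I —
Stage I.1 — burden on claimant; standard: a preponderance (weight is at least 51).
    (a): 68 − 14 = 54 ≥ 51 [met]
  The claimant carries Stage I.1; the respondent now bears the burden.
Stage I.2 — burden on respondent; standard: a preponderance (weight is at least 51).
    (b): 76 − 27 = 49 < 51 [not met]
  The respondent does not carry Stage I.2.
The analysis ends at Stage I.2; the claimant prevails on this issue.
— Issue II —
At Stage II.1 the claimant must meet the preponderance of the evidence (weight is at least 55): on (c) the weight is 91 less the opposing 39 gives net 52, < 55, so (c) does not meet the standard.
  Stage II.1 not carried; the claimant fails its burden.
So the respondent prevails on this issue.
— Issue III —
Stage III.1 (claimant, the preponderance of the evidence, weight is at least 50): (e) net 84−32=52 ≥ 50 — meets; (f) net 68−14=54 ≥ 50 — meets.
  Stage III.1 carried; the burden remains with the claimant.
Stage III.2 (claimant, any credible evidence, weight is at least 18): (g) 14 < 18 — fails.
  Stage III.2 not carried; the claimant fails its burden.
The analysis ends at Stage III.2; the respondent prevails on this issue.
Per-issue: Issue I → claimant; Issue II → respondent; Issue III → respondent. The claimant must prevail on a majority of issues; overall, the respondent prevails.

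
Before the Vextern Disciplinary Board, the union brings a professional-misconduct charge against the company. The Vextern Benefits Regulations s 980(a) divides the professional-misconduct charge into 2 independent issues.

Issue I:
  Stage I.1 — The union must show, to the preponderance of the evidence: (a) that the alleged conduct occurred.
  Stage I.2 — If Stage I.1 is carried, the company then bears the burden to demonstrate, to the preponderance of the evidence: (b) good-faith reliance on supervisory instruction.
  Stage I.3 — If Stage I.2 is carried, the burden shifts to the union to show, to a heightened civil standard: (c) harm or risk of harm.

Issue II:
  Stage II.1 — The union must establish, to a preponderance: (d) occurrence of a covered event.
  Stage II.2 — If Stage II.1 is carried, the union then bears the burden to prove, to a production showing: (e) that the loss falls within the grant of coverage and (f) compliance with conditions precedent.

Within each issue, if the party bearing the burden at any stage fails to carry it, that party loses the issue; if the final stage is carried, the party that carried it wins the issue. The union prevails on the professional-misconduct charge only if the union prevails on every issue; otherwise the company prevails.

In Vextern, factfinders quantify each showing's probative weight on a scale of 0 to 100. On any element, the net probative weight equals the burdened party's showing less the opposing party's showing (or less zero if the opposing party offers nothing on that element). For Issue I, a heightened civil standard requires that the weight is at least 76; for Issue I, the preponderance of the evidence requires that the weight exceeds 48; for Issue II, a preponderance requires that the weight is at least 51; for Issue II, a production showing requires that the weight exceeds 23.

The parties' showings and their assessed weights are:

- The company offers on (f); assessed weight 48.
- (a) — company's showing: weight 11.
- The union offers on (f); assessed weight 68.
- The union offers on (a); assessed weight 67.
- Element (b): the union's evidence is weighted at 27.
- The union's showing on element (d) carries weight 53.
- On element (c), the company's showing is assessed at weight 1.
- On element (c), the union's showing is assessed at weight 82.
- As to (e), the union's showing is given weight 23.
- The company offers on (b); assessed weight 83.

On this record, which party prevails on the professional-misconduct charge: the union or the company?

company

— Issue I —
Stage I.1 (union, the preponderance of the evidence, weight exceeds 48): (a) net 67−11=56 > 48 — meets.
  All elements met. The burden passes to the company.
Stage I.2 (company, the preponderance of the evidence, weight exceeds 48): (b) net 83−27=56 > 48 — meets.
  Stage I.2 carried; the burden shifts to the union.
Stage I.3 (union, a heightened civil standard, weight is at least 76): (c) net 82−1=81 ≥ 76 — meets.
  Stage I.3 carried; the final stage is satisfied.
With every stage satisfied, the union prevails on this issue.
— Issue II —
Stage II.1 — burden on union; standard: a preponderance (weight is at least 51).
    (d): 53 ≥ 51 [met]
  All elements met. The union retains the burden for Stage II.2.
Stage II.2 — burden on union; standard: a production showing (weight exceeds 23).
    (e): 23 ≤ 23 [not met]
    (f): 68 − 48 = 20 ≤ 23 [not met]
  The union does not carry Stage II.2.
So the company prevails on this issue.
Per-issue: Issue I → union; Issue II → company. The union must prevail on every issue; overall, the company prevails.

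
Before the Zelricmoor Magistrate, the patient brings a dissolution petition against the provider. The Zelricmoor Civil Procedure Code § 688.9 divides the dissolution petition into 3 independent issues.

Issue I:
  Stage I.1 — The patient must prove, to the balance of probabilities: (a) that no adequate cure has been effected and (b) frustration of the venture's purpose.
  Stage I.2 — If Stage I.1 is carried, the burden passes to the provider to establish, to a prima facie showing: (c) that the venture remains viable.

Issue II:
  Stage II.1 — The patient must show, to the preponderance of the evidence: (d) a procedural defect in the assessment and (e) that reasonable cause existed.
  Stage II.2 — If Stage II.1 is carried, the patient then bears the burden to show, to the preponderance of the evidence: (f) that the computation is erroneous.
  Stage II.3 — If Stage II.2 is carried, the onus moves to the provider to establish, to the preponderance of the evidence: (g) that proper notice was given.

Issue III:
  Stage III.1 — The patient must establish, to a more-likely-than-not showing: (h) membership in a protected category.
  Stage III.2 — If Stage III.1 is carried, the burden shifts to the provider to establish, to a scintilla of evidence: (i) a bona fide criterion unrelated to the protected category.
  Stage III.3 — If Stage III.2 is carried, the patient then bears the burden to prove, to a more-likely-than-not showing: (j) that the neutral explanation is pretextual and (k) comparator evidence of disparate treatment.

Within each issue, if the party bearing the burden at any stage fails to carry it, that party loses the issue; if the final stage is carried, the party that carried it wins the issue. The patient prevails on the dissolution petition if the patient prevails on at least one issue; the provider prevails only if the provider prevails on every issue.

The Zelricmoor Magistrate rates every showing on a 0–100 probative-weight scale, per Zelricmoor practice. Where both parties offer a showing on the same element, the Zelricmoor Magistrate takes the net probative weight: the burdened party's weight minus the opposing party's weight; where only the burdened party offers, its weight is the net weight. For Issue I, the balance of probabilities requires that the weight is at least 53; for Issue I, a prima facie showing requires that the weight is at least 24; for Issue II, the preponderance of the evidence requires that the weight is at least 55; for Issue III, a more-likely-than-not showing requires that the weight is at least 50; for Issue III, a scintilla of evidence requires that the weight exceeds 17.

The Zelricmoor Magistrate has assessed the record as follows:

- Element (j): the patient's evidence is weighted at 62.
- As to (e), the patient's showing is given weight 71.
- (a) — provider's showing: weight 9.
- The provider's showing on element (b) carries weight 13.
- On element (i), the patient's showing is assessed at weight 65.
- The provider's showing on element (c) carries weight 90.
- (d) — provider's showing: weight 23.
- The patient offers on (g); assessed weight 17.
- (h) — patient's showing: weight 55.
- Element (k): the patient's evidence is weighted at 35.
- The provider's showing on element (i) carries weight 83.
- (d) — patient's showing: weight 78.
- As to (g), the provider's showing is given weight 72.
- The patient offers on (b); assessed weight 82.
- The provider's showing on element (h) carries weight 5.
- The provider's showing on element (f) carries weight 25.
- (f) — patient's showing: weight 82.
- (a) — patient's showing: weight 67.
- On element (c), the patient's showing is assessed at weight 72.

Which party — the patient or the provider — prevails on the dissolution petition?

— Issue I —
Stage I.1 (patient, the balance of probabilities, weight is at least 53): (a) net 67−9=58 ≥ 53 — meets; (b) net 82−13=69 ≥ 53 — meets.
  Stage I.1 carried; the burden shifts to the provider.
Stage I.2 (provider, a prima facie showing, weight is at least 24): (c) net 90−72=18 < 24 — fails.
  Stage I.2 not carried; the provider fails its burden.
The analysis ends at Stage I.2; the patient prevails on this issue.
— Issue II —
At Stage II.1 the patient must meet the preponderance of the evidence (weight is at least 55): on (d) the weight is 78 less the opposing 23 gives net 55, ≥ 55, so (d) meets the standard; on (e) the weight is 71, ≥ 55, so (e) meets the standard.
  All elements met. The patient retains the burden for Stage II.2.
At Stage II.2 the patient must meet the preponderance of the evidence (weight is at least 55): on (f) the weight is 82 less the opposing 25 gives net 57, which does reach 55, so (f) meets the standard.
  Stage II.2 is satisfied; the onus moves to the provider.
At Stage II.3 the provider must meet the preponderance of the evidence (weight is at least 55): on (g) the weight is 72 less the opposing 17 gives net 55, which does reach 55, so (g) meets the standard.
  Stage II.3 carried; the final stage is satisfied.
Every stage carried; the provider prevails on this issue.
— Issue III —
Stage III.1 — burden on patient; standard: a more-likely-than-not showing (weight is at least 50).
    (h): 55 − 5 = 50 ≥ 50 [met]
  Stage III.1 is satisfied; the onus moves to the provider.
Stage III.2 — burden on provider; standard: a scintilla of evidence (weight exceeds 17).
    (i): 83 − 65 = 18 > 17 [met]
  All elements met. The burden passes to the patient.
Stage III.3 — burden on patient; standard: a more-likely-than-not showing (weight is at least 50).
    (j): 62 ≥ 50 [met]
    (k): 35 < 50 [not met]
  Stage III.3 not carried; the patient fails its burden.
The analysis ends at Stage III.3; the provider prevails on this issue.
Per-issue: Issue I → patient; Issue II → provider; Issue III → provider. The patient must prevail on at least one issue; overall, the patient prevails.

patient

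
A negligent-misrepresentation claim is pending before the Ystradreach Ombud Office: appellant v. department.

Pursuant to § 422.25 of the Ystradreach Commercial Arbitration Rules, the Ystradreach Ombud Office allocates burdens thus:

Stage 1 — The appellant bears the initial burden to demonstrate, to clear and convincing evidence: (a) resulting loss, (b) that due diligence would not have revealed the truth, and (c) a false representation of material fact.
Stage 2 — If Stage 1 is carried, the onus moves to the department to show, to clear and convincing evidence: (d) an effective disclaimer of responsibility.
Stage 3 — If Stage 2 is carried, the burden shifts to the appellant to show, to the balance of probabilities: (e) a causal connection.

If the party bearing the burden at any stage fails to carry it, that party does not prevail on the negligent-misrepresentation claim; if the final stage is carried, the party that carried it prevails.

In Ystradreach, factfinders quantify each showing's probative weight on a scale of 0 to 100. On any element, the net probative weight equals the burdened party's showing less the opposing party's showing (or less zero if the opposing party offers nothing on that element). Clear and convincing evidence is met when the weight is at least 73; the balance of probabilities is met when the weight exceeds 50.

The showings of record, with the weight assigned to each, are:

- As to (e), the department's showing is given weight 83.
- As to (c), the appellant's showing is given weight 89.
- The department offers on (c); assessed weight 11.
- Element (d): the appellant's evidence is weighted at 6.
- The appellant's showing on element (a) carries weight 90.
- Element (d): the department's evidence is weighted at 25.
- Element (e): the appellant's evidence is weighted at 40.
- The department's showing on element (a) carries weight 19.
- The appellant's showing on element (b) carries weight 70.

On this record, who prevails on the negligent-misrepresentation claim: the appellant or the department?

department

Stage 1 — burden on appellant; standard: clear and convincing evidence (weight is at least 73).
    (a): 90 − 19 = 71 < 73 [not met]
    (b): 70 < 73 [not met]
    (c): 89 − 11 = 78 ≥ 73 [met]
  Stage 1 not carried; the appellant fails its burden.
So the department prevails.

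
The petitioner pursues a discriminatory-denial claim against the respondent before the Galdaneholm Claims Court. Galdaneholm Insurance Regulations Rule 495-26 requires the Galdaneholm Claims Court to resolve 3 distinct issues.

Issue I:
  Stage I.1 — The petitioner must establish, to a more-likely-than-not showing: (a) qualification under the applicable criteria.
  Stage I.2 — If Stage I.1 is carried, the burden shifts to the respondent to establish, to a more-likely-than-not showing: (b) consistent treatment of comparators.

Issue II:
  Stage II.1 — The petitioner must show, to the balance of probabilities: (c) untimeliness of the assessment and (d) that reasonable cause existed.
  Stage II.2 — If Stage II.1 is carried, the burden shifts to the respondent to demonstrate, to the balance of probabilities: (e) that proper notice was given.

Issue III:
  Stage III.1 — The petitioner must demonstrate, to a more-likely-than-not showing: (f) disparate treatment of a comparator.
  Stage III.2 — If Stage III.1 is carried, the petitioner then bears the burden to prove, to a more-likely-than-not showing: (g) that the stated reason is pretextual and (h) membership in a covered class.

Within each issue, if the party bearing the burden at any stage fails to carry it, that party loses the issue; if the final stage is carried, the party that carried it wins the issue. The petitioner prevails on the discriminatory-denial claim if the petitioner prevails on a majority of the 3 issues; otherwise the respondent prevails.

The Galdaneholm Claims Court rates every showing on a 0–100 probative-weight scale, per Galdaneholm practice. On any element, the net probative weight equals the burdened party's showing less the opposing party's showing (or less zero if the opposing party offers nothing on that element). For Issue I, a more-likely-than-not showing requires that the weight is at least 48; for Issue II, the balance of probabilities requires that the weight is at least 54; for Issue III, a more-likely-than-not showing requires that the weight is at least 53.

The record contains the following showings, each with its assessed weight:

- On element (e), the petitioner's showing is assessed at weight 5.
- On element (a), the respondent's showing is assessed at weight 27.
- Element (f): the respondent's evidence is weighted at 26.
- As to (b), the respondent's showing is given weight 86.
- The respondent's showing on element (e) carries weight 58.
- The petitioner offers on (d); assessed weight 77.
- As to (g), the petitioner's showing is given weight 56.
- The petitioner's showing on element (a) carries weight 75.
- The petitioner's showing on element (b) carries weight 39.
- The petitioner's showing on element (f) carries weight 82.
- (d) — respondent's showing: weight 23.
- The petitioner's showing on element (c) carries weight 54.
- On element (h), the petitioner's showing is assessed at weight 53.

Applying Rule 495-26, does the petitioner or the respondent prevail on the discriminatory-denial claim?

— Issue I —
Stage I.1 — burden on petitioner; standard: a more-likely-than-not showing (weight is at least 48).
    (a): 75 − 27 = 48 ≥ 48 [met]
  Stage I.1 is satisfied; the onus moves to the respondent.
Stage I.2 — burden on respondent; standard: a more-likely-than-not showing (weight is at least 48).
    (b): 86 − 39 = 47 < 48 [not met]
  Not every element is met, so the respondent fails to carry Stage I.2.
So the petitioner prevails on this issue.
— Issue II —
Stage II.1 — burden on petitioner; standard: the balance of probabilities (weight is at least 54).
    (c): 54 ≥ 54 [met]
    (d): 77 − 23 = 54 ≥ 54 [met]
  All elements met. The burden passes to the respondent.
Stage II.2 — burden on respondent; standard: the balance of probabilities (weight is at least 54).
    (e): 58 − 5 = 53 < 54 [not met]
  The respondent does not carry Stage II.2.
The petitioner prevails on this issue.
— Issue III —
Stage III.1 (petitioner, a more-likely-than-not showing, weight is at least 53): (f) net 82−26=56 ≥ 53 — meets.
  Stage III.1 carried; the burden remains with the petitioner.
Stage III.2 (petitioner, a more-likely-than-not showing, weight is at least 53): (g) 56 ≥ 53 — meets; (h) 53 ≥ 53 — meets.
  All elements met at the final stage.
With every stage satisfied, the petitioner prevails on this issue.
Per-issue: Issue I → petitioner; Issue II → petitioner; Issue III → petitioner. The petitioner must prevail on a majority of issues; overall, the petitioner prevails.

petitioner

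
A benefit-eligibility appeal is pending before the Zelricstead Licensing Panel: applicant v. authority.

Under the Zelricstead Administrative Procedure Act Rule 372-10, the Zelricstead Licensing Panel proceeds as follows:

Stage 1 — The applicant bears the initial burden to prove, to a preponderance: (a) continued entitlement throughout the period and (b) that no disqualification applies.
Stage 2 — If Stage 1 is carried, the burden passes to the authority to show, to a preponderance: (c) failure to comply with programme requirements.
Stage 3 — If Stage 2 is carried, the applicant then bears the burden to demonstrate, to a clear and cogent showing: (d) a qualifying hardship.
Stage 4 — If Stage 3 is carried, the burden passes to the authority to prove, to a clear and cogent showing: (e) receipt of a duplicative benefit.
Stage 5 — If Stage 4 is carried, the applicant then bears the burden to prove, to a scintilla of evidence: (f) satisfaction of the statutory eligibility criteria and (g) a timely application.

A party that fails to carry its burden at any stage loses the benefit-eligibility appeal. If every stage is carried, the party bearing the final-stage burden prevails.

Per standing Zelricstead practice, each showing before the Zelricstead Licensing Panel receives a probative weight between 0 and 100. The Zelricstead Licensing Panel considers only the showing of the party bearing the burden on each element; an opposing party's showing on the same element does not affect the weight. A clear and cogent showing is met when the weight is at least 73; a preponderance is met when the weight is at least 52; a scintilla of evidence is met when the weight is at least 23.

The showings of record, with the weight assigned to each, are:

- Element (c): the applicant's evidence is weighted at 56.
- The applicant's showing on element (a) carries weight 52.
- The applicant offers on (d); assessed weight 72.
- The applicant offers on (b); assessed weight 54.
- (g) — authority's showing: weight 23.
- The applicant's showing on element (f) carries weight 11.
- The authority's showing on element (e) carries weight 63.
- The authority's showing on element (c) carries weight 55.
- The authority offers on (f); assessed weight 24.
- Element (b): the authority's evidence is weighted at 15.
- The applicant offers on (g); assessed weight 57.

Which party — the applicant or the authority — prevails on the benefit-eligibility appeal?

At Stage 1 the applicant must meet a preponderance (weight is at least 52): on (a) the weight is 52, which does reach 52, so (a) meets the standard; on (b) the weight is 54 (the authority's 15 is given no effect), ≥ 52, so (b) meets the standard.
  Stage 1 is satisfied; the onus moves to the authority.
At Stage 2 the authority must meet a preponderance (weight is at least 52): on (c) the weight is 55 (the applicant's 56 is given no effect), which does reach 52, so (c) meets the standard.
  The authority carries Stage 2; the applicant now bears the burden.
At Stage 3 the applicant must meet a clear and cogent showing (weight is at least 73): on (d) the weight is 72, < 73, so (d) does not meet the standard.
  Not every element is met, so the applicant fails to carry Stage 3.
The authority prevails.

authority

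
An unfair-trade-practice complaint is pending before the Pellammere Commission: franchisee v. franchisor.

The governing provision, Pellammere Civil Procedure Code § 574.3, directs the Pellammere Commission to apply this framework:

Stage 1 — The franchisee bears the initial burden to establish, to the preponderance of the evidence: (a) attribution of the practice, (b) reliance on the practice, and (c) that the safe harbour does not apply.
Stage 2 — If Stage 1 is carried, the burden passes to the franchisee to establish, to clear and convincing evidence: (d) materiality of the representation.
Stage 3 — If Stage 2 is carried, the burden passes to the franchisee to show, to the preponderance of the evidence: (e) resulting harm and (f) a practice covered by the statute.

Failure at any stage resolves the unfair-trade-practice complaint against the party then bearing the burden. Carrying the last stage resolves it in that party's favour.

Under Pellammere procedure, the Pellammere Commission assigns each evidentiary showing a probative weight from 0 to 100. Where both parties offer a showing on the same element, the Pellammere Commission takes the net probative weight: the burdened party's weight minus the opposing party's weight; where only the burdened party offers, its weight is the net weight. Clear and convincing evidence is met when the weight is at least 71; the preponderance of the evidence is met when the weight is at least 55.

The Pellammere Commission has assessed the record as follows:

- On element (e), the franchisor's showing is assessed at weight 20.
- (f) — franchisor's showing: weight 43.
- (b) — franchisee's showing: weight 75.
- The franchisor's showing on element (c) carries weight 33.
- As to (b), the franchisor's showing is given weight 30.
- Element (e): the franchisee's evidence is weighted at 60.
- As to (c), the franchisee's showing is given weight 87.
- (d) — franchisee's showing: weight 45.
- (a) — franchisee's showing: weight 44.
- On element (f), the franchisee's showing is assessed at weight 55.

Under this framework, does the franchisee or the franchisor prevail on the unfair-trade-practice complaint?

franchisor

Stage 1 (franchisee, the preponderance of the evidence, weight is at least 55): (a) 44 < 55 — fails; (b) net 75−30=45 < 55 — fails; (c) net 87−33=54 < 55 — fails.
  Stage 1 not carried; the franchisee fails its burden.
So the franchisor prevails.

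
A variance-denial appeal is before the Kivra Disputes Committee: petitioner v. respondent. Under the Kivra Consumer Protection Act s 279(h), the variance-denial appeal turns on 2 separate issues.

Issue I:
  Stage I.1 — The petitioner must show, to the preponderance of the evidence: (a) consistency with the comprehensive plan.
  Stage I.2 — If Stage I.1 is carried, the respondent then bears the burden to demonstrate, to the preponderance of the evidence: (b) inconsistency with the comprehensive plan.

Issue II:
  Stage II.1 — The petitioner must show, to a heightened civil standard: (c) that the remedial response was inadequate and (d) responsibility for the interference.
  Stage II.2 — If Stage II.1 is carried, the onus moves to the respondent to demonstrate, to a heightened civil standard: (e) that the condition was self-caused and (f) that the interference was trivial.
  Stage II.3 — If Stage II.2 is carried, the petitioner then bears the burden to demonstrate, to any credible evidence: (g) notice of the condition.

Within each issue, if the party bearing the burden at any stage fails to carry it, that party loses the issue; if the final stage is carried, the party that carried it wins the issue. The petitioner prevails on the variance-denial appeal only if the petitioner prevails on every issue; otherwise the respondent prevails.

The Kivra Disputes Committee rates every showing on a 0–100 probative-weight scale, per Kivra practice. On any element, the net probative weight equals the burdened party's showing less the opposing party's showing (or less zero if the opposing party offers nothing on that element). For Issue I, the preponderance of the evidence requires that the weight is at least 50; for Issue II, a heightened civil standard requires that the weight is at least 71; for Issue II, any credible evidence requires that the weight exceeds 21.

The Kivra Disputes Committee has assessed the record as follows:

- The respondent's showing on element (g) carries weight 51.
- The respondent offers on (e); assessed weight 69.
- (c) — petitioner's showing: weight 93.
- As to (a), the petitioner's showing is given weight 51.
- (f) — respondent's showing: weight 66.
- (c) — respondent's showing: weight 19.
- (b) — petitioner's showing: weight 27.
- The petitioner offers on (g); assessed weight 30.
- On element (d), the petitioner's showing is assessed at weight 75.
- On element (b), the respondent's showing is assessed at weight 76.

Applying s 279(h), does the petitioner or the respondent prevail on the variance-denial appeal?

— Issue I —
Stage I.1 — burden on petitioner; standard: the preponderance of the evidence (weight is at least 50).
    (a): 51 ≥ 50 [met]
  Stage I.1 is satisfied; the onus moves to the respondent.
Stage I.2 — burden on respondent; standard: the preponderance of the evidence (weight is at least 50).
    (b): 76 − 27 = 49 < 50 [not met]
  Not every element is met, so the respondent fails to carry Stage I.2.
The petitioner prevails on this issue.
— Issue II —
Stage II.1 (petitioner, a heightened civil standard, weight is at least 71): (c) net 93−19=74 ≥ 71 — meets; (d) 75 ≥ 71 — meets.
  Stage II.1 carried; the burden shifts to the respondent.
Stage II.2 (respondent, a heightened civil standard, weight is at least 71): (e) 69 < 71 — fails; (f) 66 < 71 — fails.
  Stage II.2 not carried; the respondent fails its burden.
So the petitioner prevails on this issue.
Per-issue: Issue I → petitioner; Issue II → petitioner. The petitioner must prevail on every issue; overall, the petitioner prevails.

petitioner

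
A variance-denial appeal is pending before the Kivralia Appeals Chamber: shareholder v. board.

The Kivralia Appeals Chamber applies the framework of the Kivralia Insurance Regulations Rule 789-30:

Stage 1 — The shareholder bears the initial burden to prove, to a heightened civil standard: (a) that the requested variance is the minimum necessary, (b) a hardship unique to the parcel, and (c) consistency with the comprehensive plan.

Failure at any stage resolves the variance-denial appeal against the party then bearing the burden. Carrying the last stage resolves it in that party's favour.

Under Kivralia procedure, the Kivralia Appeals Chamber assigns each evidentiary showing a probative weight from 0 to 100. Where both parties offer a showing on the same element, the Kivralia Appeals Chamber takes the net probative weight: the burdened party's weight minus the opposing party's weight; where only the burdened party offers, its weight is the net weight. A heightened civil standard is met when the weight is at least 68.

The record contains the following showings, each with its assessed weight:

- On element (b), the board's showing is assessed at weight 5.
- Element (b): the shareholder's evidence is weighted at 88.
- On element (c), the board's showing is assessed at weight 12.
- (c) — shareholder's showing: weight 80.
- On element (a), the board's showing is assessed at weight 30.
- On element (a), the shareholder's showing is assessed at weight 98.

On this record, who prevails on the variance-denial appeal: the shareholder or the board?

shareholder

Stage 1 (shareholder, a heightened civil standard, weight is at least 68): (a) net 98−30=68 ≥ 68 — meets; (b) net 88−5=83 ≥ 68 — meets; (c) net 80−12=68 ≥ 68 — meets.
  Stage 1 carried; the final stage is satisfied.
All stages carried — the shareholder prevails.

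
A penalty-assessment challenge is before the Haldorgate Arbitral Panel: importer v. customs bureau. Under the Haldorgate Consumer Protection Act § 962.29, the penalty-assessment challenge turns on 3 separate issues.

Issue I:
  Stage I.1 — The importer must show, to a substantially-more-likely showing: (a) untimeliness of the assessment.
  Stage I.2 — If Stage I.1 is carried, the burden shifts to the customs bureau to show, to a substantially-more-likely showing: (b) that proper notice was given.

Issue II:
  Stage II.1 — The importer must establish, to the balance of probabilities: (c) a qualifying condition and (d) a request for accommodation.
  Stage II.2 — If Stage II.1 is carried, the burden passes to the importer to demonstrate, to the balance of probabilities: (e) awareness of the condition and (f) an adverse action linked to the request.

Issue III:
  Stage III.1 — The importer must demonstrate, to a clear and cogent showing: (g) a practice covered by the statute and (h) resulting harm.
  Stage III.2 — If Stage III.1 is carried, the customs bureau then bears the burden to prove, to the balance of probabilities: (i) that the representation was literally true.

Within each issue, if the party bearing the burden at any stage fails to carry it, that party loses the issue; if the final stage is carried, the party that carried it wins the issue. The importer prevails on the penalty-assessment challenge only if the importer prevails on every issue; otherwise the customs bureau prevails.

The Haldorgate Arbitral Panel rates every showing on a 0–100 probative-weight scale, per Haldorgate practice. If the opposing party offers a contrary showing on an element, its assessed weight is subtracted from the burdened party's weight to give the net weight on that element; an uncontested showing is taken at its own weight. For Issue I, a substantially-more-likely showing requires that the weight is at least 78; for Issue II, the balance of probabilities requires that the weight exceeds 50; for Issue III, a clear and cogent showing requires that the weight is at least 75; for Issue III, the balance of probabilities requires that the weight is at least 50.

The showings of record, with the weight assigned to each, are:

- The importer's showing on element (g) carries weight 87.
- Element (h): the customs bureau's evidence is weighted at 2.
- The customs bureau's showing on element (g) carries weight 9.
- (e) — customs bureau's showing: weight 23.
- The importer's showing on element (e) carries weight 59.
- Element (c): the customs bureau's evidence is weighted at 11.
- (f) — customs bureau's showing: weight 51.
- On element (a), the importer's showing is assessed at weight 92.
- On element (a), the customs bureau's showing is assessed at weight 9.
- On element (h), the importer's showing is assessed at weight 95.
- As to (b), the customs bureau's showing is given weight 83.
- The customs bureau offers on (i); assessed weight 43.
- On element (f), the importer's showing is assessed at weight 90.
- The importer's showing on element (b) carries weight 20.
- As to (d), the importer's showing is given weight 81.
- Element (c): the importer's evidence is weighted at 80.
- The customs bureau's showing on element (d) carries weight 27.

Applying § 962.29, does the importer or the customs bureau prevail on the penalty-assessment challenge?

customs bureau

— Issue I —
Stage I.1 — burden on importer; standard: a substantially-more-likely showing (weight is at least 78).
    (a): 92 − 9 = 83 ≥ 78 [met]
  Stage I.1 carried; the burden shifts to the customs bureau.
Stage I.2 — burden on customs bureau; standard: a substantially-more-likely showing (weight is at least 78).
    (b): 83 − 20 = 63 < 78 [not met]
  The customs bureau does not carry Stage I.2.
The importer prevails on this issue.
— Issue II —
Stage II.1 (importer, the balance of probabilities, weight exceeds 50): (c) net 80−11=69 > 50 — meets; (d) net 81−27=54 > 50 — meets.
  Stage II.1 is satisfied; the importer continues to bear the burden.
Stage II.2 (importer, the balance of probabilities, weight exceeds 50): (e) net 59−23=36 ≤ 50 — fails; (f) net 90−51=39 ≤ 50 — fails.
  Stage II.2 not carried; the importer fails its burden.
The analysis ends at Stage II.2; the customs bureau prevails on this issue.
— Issue III —
At Stage III.1 the importer must meet a clear and cogent showing (weight is at least 75): on (g) the weight is 87 less the opposing 9 gives net 78, which does reach 75, so (g) meets the standard; on (h) the weight is 95 less the opposing 2 gives net 93, ≥ 75, so (h) meets the standard.
  Stage III.1 carried; the burden shifts to the customs bureau.
At Stage III.2 the customs bureau must meet the balance of probabilities (weight is at least 50): on (i) the weight is 43, which does not reach 50, so (i) does not meet the standard.
  Not every element is met, so the customs bureau fails to carry Stage III.2.
So the importer prevails on this issue.
Per-issue: Issue I → importer; Issue II → customs bureau; Issue III → importer. The importer must prevail on every issue; overall, the customs bureau prevails.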